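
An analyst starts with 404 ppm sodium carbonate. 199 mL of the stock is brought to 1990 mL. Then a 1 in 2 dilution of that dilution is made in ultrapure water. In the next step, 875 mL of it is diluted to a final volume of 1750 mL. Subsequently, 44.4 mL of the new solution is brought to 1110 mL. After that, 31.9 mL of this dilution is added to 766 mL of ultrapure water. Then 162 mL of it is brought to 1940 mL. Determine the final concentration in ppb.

1.35 ppb

Overall dilution factor = 10 × 2 × 2 × 25 × 25.01 × 11.98 = 3.00 × 10⁵.
404 ppm / 3.00 × 10⁵ = 1.35 × 10⁻³ ppm = 1.35 ppb.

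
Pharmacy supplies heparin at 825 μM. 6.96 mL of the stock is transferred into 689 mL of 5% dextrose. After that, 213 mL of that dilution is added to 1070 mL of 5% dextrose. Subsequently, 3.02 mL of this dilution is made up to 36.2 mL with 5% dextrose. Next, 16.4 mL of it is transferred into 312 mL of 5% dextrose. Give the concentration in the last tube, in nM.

Overall dilution factor = 99.99 × 6.023 × 11.99 × 20.02 = 1.45 × 10⁵.
825 μM / 1.45 × 10⁵ = 5.71 × 10⁻³ μM = 5.71 nM.

5.71 nM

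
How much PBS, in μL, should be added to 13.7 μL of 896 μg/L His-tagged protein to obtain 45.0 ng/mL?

45.0 ng/mL = 45.0 μg/L.
V₂ = C₁V₁/C₂ = 896 × 13.7 / 45.0 = 273 μL.
Diluent to add = V₂ − V₁ = 273 − 13.7 = 259 μL.

259 μL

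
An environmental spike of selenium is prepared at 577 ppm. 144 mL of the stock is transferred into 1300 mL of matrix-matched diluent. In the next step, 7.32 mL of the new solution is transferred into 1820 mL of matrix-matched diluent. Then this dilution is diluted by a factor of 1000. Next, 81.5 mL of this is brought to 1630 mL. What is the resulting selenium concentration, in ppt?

Overall dilution factor = 10.03 × 249.6 × 1000 × 20 = 5.01 × 10⁷.
577 ppm / 5.01 × 10⁷ = 1.15 × 10⁻⁵ ppm = 11.5 ppt.

11.5 ppt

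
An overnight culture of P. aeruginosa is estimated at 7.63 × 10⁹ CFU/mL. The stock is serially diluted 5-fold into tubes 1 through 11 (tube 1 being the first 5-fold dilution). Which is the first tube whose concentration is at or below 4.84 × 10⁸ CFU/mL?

Tube n has concentration 7.63 × 10⁹ CFU/mL / 5ⁿ.
Need 5ⁿ ≥ 7.63 × 10⁹ CFU/mL / 4.84 × 10⁸ CFU/mL = 15.8, so n ≥ 1.71.
First such tube: n = 2.

tube 2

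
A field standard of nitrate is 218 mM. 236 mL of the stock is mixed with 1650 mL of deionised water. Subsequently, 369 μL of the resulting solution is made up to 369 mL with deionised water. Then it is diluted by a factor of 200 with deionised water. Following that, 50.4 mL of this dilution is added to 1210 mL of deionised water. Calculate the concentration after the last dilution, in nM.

Overall dilution factor = 7.992 × 1000 × 200 × 25.01 = 4.00 × 10⁷.
218 mM / 4.00 × 10⁷ = 5.45 × 10⁻⁶ mM = 5.45 nM.

5.45 nM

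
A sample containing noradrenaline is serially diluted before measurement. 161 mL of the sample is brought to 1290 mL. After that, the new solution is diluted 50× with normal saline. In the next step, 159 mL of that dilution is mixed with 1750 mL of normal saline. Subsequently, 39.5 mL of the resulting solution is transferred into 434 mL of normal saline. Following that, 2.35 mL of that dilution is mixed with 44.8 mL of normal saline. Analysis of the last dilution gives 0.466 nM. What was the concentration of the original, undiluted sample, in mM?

0.539 mM

Overall dilution factor = 8.012 × 50 × 12.01 × 11.99 × 20.06 = 1.16 × 10⁶.
Original = 0.466 nM × 1.16 × 10⁶ = 5.39 × 10⁵ nM = 0.539 mM.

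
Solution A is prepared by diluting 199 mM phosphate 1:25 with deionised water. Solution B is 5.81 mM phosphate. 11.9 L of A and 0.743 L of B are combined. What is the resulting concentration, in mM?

7.83 mM

C_A = 199 mM / 25 = 7.96 mM.
C_mix = (C_A·V_A + C_B·V_B)/(V_A + V_B) = (7.96×11.9 + 5.81×0.743) / 12.64 = 7.83 mM.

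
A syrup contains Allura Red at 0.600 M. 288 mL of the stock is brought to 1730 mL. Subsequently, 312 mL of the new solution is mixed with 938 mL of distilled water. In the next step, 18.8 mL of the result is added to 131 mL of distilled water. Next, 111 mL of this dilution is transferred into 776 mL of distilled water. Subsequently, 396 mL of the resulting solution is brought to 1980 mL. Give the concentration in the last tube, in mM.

Overall dilution factor = 6.007 × 4.006 × 7.968 × 7.991 × 5 = 7662.
0.600 M / 7662 = 7.83 × 10⁻⁵ M = 0.0783 mM.

0.0783 mM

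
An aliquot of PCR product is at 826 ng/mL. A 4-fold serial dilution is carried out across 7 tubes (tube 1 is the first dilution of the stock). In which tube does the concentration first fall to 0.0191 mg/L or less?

tube 3

Tube n has concentration 826 ng/mL / 4ⁿ.
Need 4ⁿ ≥ 826 ng/mL / 0.0191 mg/L = 43.2, so n ≥ 2.72.
First such tube: n = 3.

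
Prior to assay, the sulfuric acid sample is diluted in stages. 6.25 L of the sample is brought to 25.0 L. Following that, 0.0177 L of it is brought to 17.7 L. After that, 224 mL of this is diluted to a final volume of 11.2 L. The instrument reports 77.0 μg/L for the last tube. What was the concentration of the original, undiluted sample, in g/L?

Overall dilution factor = 4 × 1000 × 50 = 2.00 × 10⁵.
Original = 77.0 μg/L × 2.00 × 10⁵ = 1.54 × 10⁷ μg/L = 15.4 g/L.

15.4 g/L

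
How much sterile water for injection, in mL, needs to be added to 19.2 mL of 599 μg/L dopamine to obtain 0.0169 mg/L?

0.0169 mg/L = 16.9 μg/L.
V₂ = C₁V₁/C₂ = 599 × 19.2 / 16.9 = 681 mL.
Diluent to add = V₂ − V₁ = 681 − 19.2 = 661 mL.

661 mL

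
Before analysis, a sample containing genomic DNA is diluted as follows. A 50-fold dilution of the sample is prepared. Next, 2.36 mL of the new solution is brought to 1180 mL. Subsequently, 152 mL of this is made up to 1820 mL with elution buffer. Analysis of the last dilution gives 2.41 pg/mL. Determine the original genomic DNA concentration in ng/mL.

721 ng/mL

Overall dilution factor = 50 × 500 × 11.97 = 2.99 × 10⁵.
Original = 2.41 pg/mL × 2.99 × 10⁵ = 7.21 × 10⁵ pg/mL = 721 ng/mL.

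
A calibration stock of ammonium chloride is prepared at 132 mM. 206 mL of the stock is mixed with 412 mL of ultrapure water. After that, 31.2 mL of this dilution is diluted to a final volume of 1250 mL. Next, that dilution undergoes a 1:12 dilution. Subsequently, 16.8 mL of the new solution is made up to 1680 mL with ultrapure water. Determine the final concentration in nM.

Overall dilution factor = 3 × 40.06 × 12 × 100 = 1.44 × 10⁵.
132 mM / 1.44 × 10⁵ = 9.15 × 10⁻⁴ mM = 915 nM.

915 nM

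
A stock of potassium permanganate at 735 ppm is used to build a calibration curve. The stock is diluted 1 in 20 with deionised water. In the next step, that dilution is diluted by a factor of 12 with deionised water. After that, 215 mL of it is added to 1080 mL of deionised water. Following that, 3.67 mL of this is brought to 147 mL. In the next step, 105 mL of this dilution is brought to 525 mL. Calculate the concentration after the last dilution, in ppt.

Overall dilution factor = 20 × 12 × 6.023 × 40.05 × 5 = 2.90 × 10⁵.
735 ppm / 2.90 × 10⁵ = 2.54 × 10⁻³ ppm = 2540 ppt.

2540 ppt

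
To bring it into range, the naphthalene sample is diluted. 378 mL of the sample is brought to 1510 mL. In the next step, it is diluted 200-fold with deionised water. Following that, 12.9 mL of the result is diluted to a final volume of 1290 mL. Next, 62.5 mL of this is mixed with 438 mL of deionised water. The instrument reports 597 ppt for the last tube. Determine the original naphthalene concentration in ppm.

382 ppm

Overall dilution factor = 3.995 × 200 × 100 × 8.008 = 6.40 × 10⁵.
Original = 597 ppt × 6.40 × 10⁵ = 3.82 × 10⁸ ppt = 382 ppm.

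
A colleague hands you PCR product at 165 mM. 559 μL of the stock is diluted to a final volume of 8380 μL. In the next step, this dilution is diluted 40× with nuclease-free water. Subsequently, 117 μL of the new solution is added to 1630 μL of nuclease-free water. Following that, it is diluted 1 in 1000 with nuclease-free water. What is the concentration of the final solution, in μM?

0.0184 μM

Overall dilution factor = 14.99 × 40 × 14.93 × 1000 = 8.95 × 10⁶.
165 mM / 8.95 × 10⁶ = 1.84 × 10⁻⁵ mM = 0.0184 μM.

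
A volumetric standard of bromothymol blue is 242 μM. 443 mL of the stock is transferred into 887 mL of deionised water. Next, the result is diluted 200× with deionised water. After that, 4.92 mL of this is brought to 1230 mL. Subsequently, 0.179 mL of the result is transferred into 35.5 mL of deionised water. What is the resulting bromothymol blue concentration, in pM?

8.09 pM

Overall dilution factor = 3.002 × 200 × 250 × 199.3 = 2.99 × 10⁷.
242 μM / 2.99 × 10⁷ = 8.09 × 10⁻⁶ μM = 8.09 pM.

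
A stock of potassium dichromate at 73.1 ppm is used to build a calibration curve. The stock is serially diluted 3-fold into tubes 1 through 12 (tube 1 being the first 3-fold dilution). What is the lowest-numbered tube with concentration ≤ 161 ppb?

tube 6

Tube n has concentration 73.1 ppm / 3ⁿ.
Need 3ⁿ ≥ 73.1 ppm / 161 ppb = 454, so n ≥ 5.57.
First such tube: n = 6.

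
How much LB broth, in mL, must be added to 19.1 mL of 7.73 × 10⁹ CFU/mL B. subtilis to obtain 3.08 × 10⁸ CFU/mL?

V₂ = C₁V₁/C₂ = 7.73 × 10⁹ × 19.1 / 3.08 × 10⁸ = 479 mL.
Diluent to add = V₂ − V₁ = 479 − 19.1 = 460 mL.

460 mL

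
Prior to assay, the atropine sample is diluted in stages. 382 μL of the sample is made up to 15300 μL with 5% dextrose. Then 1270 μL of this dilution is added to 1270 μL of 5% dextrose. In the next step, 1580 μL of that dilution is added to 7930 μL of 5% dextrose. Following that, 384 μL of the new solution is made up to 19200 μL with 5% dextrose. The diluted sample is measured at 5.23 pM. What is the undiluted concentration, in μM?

0.126 μM

Overall dilution factor = 40.05 × 2 × 6.019 × 50 = 2.41 × 10⁴.
Original = 5.23 pM × 2.41 × 10⁴ = 1.26 × 10⁵ pM = 0.126 μM.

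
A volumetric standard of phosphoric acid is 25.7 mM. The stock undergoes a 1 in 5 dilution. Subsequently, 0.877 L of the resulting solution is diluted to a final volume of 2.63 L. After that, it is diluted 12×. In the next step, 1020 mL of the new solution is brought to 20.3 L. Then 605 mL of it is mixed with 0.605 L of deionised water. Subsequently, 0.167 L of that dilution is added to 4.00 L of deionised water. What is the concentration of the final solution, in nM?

Overall dilution factor = 5 × 2.999 × 12 × 19.90 × 2 × 24.95 = 1.79 × 10⁵.
25.7 mM / 1.79 × 10⁵ = 1.44 × 10⁻⁴ mM = 144 nM.

144 nM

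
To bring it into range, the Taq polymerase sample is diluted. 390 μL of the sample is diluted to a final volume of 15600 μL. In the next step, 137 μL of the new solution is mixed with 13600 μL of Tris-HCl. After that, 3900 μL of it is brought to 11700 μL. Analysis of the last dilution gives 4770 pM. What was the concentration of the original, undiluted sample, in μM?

57.4 μM

Overall dilution factor = 40 × 100.3 × 3 = 1.20 × 10⁴.
Original = 4770 pM × 1.20 × 10⁴ = 5.74 × 10⁷ pM = 57.4 μM.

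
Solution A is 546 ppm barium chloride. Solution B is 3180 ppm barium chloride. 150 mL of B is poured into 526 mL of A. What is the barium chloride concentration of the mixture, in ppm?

C_mix = (C_A·V_A + C_B·V_B)/(V_A + V_B) = (546×526 + 3180×150) / 676.0 = 1130 ppm.

1130 ppm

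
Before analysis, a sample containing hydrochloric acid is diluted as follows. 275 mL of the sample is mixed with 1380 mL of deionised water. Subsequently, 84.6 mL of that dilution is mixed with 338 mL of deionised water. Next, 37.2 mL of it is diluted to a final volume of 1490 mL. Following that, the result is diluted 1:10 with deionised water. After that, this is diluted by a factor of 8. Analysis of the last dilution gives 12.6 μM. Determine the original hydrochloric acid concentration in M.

1.21 M

Overall dilution factor = 6.018 × 4.995 × 40.05 × 10 × 8 = 9.63 × 10⁴.
Original = 12.6 μM × 9.63 × 10⁴ = 1.21 × 10⁶ μM = 1.21 M.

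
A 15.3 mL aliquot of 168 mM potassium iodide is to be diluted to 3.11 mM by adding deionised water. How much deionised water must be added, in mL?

V₂ = C₁V₁/C₂ = 168 × 15.3 / 3.11 = 826 mL.
Diluent to add = V₂ − V₁ = 826 − 15.3 = 811 mL.

811 mL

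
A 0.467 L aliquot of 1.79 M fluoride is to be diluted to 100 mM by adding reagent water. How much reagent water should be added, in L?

100 mM = 0.100 M.
V₂ = C₁V₁/C₂ = 1.79 × 0.467 / 0.100 = 8.36 L.
Diluent to add = V₂ − V₁ = 8.36 − 0.467 = 7.89 L.

7.89 L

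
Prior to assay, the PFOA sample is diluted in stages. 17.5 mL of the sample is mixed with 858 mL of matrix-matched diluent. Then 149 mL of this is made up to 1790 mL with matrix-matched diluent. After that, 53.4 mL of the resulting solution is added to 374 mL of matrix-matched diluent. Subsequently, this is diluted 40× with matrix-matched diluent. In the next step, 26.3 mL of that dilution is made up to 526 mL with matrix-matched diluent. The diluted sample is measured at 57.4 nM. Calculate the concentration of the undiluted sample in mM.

221 mM

Overall dilution factor = 50.03 × 12.01 × 8.004 × 40 × 20 = 3.85 × 10⁶.
Original = 57.4 nM × 3.85 × 10⁶ = 2.21 × 10⁸ nM = 221 mM.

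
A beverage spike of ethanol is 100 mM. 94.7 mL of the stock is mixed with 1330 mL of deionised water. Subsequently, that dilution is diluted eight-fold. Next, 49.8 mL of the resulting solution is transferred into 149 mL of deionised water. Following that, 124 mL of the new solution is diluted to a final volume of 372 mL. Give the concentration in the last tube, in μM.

Overall dilution factor = 15.04 × 8 × 3.992 × 3 = 1441.
100 mM / 1441 = 0.0694 mM = 69.4 μM.

69.4 μM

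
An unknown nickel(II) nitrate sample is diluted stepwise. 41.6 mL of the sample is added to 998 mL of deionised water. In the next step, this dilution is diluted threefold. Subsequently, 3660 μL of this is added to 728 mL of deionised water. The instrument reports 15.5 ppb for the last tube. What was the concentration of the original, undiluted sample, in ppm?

Overall dilution factor = 24.99 × 3 × 199.9 = 1.50 × 10⁴.
Original = 15.5 ppb × 1.50 × 10⁴ = 2.32 × 10⁵ ppb = 232 ppm.

232 ppm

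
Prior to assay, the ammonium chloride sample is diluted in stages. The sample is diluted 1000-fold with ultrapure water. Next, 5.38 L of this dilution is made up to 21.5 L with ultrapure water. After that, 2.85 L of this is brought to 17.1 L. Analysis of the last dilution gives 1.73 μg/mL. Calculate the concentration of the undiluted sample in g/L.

Overall dilution factor = 1000 × 3.996 × 6 = 2.40 × 10⁴.
Original = 1.73 μg/mL × 2.40 × 10⁴ = 4.15 × 10⁴ μg/mL = 41.5 g/L.

41.5 g/L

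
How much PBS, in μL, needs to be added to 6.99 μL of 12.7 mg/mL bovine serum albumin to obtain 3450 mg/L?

18.7 μL

3450 mg/L = 3.45 mg/mL.
V₂ = C₁V₁/C₂ = 12.7 × 6.99 / 3.45 = 25.7 μL.
Diluent to add = V₂ − V₁ = 25.7 − 6.99 = 18.7 μL.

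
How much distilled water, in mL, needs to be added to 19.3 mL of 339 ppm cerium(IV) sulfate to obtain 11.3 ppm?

560 mL

V₂ = C₁V₁/C₂ = 339 × 19.3 / 11.3 = 579 mL.
Diluent to add = V₂ − V₁ = 579 − 19.3 = 560 mL.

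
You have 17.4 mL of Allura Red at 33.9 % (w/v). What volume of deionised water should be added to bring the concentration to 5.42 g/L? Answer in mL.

1070 mL

5.42 g/L = 0.542 % (w/v).
V₂ = C₁V₁/C₂ = 33.9 × 17.4 / 0.542 = 1088 mL.
Diluent to add = V₂ − V₁ = 1088 − 17.4 = 1070 mL.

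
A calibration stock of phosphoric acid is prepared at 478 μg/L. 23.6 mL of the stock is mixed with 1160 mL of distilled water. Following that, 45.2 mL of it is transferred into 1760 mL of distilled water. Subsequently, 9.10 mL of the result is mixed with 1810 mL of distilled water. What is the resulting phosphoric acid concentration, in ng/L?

Overall dilution factor = 50.15 × 39.94 × 199.9 = 4.00 × 10⁵.
478 μg/L / 4.00 × 10⁵ = 1.19 × 10⁻³ μg/L = 1.19 ng/L.

1.19 ng/L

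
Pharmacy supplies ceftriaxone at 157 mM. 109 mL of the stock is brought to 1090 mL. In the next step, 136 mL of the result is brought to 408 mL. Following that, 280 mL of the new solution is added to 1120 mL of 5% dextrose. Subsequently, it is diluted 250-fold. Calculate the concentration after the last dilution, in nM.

4190 nM

Overall dilution factor = 10 × 3 × 5 × 250 = 3.75 × 10⁴.
157 mM / 3.75 × 10⁴ = 4.19 × 10⁻³ mM = 4190 nM.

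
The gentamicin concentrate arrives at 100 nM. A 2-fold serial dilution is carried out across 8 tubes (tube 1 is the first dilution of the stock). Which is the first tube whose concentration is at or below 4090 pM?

tube 5

Tube n has concentration 100 nM / 2ⁿ.
Need 2ⁿ ≥ 100 nM / 4090 pM = 24.4, so n ≥ 4.61.
First such tube: n = 5.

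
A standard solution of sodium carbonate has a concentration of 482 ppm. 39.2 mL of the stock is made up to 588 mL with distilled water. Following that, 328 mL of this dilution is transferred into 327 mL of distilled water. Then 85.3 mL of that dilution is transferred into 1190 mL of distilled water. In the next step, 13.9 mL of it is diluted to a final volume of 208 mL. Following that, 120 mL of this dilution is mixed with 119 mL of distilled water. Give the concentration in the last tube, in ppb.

36.1 ppb

Overall dilution factor = 15 × 1.997 × 14.95 × 14.96 × 1.992 = 1.33 × 10⁴.
482 ppm / 1.33 × 10⁴ = 0.0361 ppm = 36.1 ppb.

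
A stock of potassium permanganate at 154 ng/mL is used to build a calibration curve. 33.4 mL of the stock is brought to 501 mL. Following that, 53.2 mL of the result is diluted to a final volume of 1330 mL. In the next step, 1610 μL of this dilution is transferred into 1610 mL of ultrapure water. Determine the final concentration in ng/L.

Overall dilution factor = 15 × 25 × 1001 = 3.75 × 10⁵.
154 ng/mL / 3.75 × 10⁵ = 4.10 × 10⁻⁴ ng/mL = 0.410 ng/L.

0.410 ng/L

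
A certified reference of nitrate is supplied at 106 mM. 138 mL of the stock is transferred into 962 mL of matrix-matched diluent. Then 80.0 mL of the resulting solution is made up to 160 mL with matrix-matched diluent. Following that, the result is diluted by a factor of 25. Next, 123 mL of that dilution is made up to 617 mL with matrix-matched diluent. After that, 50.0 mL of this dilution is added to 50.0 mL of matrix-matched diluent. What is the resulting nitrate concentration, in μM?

26.5 μM

Overall dilution factor = 7.971 × 2 × 25 × 5.016 × 2 = 3998.
106 mM / 3998 = 0.0265 mM = 26.5 μM.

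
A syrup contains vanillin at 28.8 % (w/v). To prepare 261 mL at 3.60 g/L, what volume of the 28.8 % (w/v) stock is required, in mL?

3.60 g/L = 0.360 % (w/v).
V₁ = C₂V₂/C₁ = 0.360 × 261 / 28.8 = 3.26 mL.

3.26 mL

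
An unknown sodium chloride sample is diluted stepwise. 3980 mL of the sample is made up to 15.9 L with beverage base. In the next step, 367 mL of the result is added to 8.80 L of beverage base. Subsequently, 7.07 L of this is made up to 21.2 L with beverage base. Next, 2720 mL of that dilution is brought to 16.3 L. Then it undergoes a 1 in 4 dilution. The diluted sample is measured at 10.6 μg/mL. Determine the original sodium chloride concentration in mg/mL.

76.0 mg/mL

Overall dilution factor = 3.995 × 24.98 × 2.999 × 5.993 × 4 = 7172.
Original = 10.6 μg/mL × 7172 = 7.60 × 10⁴ μg/mL = 76.0 mg/mL.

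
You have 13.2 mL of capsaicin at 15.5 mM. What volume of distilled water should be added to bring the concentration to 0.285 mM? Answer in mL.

705 mL

V₂ = C₁V₁/C₂ = 15.5 × 13.2 / 0.285 = 718 mL.
Diluent to add = V₂ − V₁ = 718 − 13.2 = 705 mL.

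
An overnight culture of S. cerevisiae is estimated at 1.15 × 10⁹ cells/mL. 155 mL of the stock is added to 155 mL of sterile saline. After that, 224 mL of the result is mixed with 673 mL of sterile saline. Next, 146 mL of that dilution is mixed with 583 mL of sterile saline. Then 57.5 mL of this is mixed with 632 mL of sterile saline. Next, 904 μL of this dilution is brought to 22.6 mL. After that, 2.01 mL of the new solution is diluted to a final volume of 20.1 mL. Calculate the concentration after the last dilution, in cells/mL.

9590 cells/mL

Overall dilution factor = 2 × 4.004 × 4.993 × 11.99 × 25 × 10 = 1.20 × 10⁵.
1.15 × 10⁹ cells/mL / 1.20 × 10⁵ = 9590 cells/mL.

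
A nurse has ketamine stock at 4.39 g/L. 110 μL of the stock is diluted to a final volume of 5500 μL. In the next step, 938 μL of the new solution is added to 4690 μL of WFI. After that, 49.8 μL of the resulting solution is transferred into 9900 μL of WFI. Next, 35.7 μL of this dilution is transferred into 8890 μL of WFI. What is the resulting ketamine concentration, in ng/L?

Overall dilution factor = 50 × 6 × 199.8 × 250.0 = 1.50 × 10⁷.
4.39 g/L / 1.50 × 10⁷ = 2.93 × 10⁻⁷ g/L = 293 ng/L.

293 ng/L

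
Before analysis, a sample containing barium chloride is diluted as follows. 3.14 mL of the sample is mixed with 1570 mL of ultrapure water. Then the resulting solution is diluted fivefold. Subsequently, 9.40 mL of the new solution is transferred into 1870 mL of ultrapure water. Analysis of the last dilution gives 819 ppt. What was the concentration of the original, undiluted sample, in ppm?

Overall dilution factor = 501 × 5 × 199.9 = 5.01 × 10⁵.
Original = 819 ppt × 5.01 × 10⁵ = 4.10 × 10⁸ ppt = 410 ppm.

410 ppm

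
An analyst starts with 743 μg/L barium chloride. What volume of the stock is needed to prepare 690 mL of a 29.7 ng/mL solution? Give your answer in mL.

27.6 mL

29.7 ng/mL = 29.7 μg/L.
V₁ = C₂V₂/C₁ = 29.7 × 690 / 743 = 27.6 mL.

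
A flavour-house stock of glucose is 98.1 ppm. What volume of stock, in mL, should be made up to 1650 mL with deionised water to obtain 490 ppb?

490 ppb = 0.490 ppm.
V₁ = C₂V₂/C₁ = 0.490 × 1650 / 98.1 = 8.24 mL.

8.24 mL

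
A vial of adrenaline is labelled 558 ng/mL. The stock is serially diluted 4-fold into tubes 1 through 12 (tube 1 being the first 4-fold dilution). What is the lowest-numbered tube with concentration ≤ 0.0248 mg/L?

Tube n has concentration 558 ng/mL / 4ⁿ.
Need 4ⁿ ≥ 558 ng/mL / 0.0248 mg/L = 22.5, so n ≥ 2.25.
First such tube: n = 3.

tube 3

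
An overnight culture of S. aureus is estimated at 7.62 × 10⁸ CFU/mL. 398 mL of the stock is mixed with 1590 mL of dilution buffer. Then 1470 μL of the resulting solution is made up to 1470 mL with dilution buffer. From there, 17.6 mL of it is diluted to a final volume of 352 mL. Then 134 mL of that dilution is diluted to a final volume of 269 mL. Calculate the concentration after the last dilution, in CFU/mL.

Overall dilution factor = 4.995 × 1000 × 20 × 2.007 = 2.01 × 10⁵.
7.62 × 10⁸ CFU/mL / 2.01 × 10⁵ = 3800 CFU/mL.

3800 CFU/mL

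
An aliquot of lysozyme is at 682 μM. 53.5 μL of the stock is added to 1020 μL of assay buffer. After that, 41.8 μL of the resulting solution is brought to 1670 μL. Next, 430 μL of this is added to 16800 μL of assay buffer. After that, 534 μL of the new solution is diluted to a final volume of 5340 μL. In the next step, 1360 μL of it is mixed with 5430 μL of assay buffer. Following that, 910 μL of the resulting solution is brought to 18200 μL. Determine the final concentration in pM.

Overall dilution factor = 20.07 × 39.95 × 40.07 × 10 × 4.993 × 20 = 3.21 × 10⁷.
682 μM / 3.21 × 10⁷ = 2.13 × 10⁻⁵ μM = 21.3 pM.

21.3 pM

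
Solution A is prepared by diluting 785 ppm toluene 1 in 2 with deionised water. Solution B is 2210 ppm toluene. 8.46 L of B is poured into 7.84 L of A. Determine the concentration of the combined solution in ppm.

1340 ppm

C_A = 785 ppm / 2 = 392 ppm.
C_mix = (C_A·V_A + C_B·V_B)/(V_A + V_B) = (392×7.84 + 2210×8.46) / 16.30 = 1336 ppm.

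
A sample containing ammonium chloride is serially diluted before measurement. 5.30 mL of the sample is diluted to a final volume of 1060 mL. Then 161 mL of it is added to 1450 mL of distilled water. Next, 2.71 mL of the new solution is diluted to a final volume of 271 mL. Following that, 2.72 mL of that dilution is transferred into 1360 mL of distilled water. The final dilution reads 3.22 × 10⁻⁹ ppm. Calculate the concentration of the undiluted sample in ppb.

323 ppb

Overall dilution factor = 200 × 10.01 × 100 × 501 = 1.00 × 10⁸.
Original = 3.22 × 10⁻⁹ ppm × 1.00 × 10⁸ = 0.323 ppm = 323 ppb.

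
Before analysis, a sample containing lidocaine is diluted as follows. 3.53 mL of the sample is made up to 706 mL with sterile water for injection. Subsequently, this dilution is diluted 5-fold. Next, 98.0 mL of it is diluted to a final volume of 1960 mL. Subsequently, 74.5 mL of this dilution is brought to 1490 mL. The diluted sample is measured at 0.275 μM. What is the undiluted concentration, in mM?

Overall dilution factor = 200 × 5 × 20 × 20 = 4.00 × 10⁵.
Original = 0.275 μM × 4.00 × 10⁵ = 1.10 × 10⁵ μM = 110 mM.

110 mM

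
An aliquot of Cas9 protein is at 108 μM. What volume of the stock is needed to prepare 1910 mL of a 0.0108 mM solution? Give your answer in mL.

191 mL

0.0108 mM = 10.8 μM.
V₁ = C₂V₂/C₁ = 10.8 × 1910 / 108 = 191 mL.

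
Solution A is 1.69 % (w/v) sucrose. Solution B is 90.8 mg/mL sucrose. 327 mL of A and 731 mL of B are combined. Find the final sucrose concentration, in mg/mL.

C_B = 90.8 mg/mL = 9.08 % (w/v).
C_mix = (C_A·V_A + C_B·V_B)/(V_A + V_B) = (1.69×327 + 9.08×731) / 1058 = 6.80 % (w/v) = 68.0 mg/mL.

68.0 mg/mL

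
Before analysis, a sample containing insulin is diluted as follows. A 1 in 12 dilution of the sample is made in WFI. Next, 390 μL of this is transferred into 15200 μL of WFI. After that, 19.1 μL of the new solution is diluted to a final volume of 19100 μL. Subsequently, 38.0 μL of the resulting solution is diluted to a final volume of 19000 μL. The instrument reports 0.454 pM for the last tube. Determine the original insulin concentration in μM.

Overall dilution factor = 12 × 39.97 × 1000 × 500 = 2.40 × 10⁸.
Original = 0.454 pM × 2.40 × 10⁸ = 1.09 × 10⁸ pM = 109 μM.

109 μM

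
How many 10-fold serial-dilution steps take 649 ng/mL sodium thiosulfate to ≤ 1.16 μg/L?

3

Need 10ⁿ ≥ 559, so n ≥ log(559)/log(10) = 2.75.
Minimum whole steps: n = 3.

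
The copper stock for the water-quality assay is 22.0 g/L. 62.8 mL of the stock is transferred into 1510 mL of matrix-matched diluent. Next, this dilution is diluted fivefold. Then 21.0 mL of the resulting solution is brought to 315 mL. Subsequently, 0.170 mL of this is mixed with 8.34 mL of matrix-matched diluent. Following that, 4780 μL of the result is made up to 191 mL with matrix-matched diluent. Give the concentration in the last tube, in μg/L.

Overall dilution factor = 25.04 × 5 × 15 × 50.06 × 39.96 = 3.76 × 10⁶.
22.0 g/L / 3.76 × 10⁶ = 5.86 × 10⁻⁶ g/L = 5.86 μg/L.

5.86 μg/L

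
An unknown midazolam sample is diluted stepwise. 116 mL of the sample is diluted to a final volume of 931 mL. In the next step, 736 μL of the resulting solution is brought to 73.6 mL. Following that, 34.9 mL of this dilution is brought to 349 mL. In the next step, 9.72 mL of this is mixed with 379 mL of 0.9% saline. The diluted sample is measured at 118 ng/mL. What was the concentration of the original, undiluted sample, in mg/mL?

Overall dilution factor = 8.026 × 100 × 10 × 39.99 = 3.21 × 10⁵.
Original = 118 ng/mL × 3.21 × 10⁵ = 3.79 × 10⁷ ng/mL = 37.9 mg/mL.

37.9 mg/mL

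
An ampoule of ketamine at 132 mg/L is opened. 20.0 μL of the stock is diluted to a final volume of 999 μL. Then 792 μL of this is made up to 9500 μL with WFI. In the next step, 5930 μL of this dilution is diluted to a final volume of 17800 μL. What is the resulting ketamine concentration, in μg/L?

73.4 μg/L

Overall dilution factor = 49.95 × 11.99 × 3.002 = 1798.
132 mg/L / 1798 = 0.0734 mg/L = 73.4 μg/L.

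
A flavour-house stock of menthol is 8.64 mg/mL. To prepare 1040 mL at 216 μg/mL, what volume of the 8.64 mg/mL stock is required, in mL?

216 μg/mL = 0.216 mg/mL.
V₁ = C₂V₂/C₁ = 0.216 × 1040 / 8.64 = 26.0 mL.

26.0 mL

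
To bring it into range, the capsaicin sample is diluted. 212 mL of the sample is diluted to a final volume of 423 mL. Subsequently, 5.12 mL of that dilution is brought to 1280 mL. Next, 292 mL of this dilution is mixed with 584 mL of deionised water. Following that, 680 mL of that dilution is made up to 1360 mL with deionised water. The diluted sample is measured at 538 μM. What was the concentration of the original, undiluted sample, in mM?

1610 mM

Overall dilution factor = 1.995 × 250 × 3 × 2 = 2993.
Original = 538 μM × 2993 = 1.61 × 10⁶ μM = 1610 mM.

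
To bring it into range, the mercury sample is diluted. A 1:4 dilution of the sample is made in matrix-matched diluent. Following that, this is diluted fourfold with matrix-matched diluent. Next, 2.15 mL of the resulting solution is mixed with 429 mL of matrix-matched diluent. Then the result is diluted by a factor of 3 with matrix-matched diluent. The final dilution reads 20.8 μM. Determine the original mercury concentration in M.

0.200 M

Overall dilution factor = 4 × 4 × 200.5 × 3 = 9626.
Original = 20.8 μM × 9626 = 2.00 × 10⁵ μM = 0.200 M.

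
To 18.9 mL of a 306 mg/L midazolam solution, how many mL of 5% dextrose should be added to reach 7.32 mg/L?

771 mL

V₂ = C₁V₁/C₂ = 306 × 18.9 / 7.32 = 790 mL.
Diluent to add = V₂ − V₁ = 790 − 18.9 = 771 mL.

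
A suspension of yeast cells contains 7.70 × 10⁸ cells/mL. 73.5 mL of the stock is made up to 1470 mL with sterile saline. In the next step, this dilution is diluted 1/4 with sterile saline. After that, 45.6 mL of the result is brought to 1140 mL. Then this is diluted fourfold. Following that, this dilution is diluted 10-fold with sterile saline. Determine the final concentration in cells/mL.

9620 cells/mL

Overall dilution factor = 20 × 4 × 25 × 4 × 10 = 8.00 × 10⁴.
7.70 × 10⁸ cells/mL / 8.00 × 10⁴ = 9620 cells/mL.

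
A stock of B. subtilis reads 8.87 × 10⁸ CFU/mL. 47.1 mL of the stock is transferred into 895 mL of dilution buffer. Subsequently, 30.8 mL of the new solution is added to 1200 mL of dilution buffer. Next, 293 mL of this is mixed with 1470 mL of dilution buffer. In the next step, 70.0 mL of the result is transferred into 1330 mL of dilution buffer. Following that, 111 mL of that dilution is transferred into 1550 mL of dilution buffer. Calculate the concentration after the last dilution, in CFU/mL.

616 CFU/mL

Overall dilution factor = 20.00 × 39.96 × 6.017 × 20 × 14.96 = 1.44 × 10⁶.
8.87 × 10⁸ CFU/mL / 1.44 × 10⁶ = 616 CFU/mL.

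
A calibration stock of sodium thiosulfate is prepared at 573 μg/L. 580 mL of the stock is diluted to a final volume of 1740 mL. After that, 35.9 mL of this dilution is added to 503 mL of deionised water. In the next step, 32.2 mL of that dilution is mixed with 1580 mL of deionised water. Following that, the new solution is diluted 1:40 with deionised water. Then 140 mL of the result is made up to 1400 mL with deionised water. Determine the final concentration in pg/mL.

0.635 pg/mL

Overall dilution factor = 3 × 15.01 × 50.07 × 40 × 10 = 9.02 × 10⁵.
573 μg/L / 9.02 × 10⁵ = 6.35 × 10⁻⁴ μg/L = 0.635 pg/mL.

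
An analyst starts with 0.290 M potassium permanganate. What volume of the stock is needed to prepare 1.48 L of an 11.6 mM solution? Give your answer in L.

11.6 mM = 0.0116 M.
V₁ = C₂V₂/C₁ = 0.0116 × 1.48 / 0.290 = 0.0592 L.

0.0592 L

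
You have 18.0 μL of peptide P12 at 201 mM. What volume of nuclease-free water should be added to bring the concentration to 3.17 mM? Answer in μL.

1120 μL

V₂ = C₁V₁/C₂ = 201 × 18.0 / 3.17 = 1141 μL.
Diluent to add = V₂ − V₁ = 1141 − 18.0 = 1120 μL.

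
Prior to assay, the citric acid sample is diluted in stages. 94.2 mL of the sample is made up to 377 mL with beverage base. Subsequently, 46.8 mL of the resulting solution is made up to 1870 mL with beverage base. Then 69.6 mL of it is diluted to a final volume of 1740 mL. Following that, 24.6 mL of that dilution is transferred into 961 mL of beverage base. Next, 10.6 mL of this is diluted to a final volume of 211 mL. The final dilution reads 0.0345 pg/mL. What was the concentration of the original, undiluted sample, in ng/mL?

110 ng/mL

Overall dilution factor = 4.002 × 39.96 × 25 × 40.07 × 19.91 = 3.19 × 10⁶.
Original = 0.0345 pg/mL × 3.19 × 10⁶ = 1.10 × 10⁵ pg/mL = 110 ng/mL.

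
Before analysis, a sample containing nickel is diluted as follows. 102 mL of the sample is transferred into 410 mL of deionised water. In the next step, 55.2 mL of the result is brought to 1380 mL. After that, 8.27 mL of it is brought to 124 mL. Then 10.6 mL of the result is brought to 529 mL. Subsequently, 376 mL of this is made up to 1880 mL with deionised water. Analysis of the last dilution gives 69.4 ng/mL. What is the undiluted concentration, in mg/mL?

32.6 mg/mL

Overall dilution factor = 5.020 × 25 × 14.99 × 49.91 × 5 = 4.70 × 10⁵.
Original = 69.4 ng/mL × 4.70 × 10⁵ = 3.26 × 10⁷ ng/mL = 32.6 mg/mL.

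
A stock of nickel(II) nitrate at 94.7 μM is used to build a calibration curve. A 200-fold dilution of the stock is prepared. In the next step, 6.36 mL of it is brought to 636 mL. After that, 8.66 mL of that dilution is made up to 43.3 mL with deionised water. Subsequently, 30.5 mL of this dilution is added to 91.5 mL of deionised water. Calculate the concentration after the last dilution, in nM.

0.237 nM

Overall dilution factor = 200 × 100 × 5 × 4 = 4.00 × 10⁵.
94.7 μM / 4.00 × 10⁵ = 2.37 × 10⁻⁴ μM = 0.237 nM.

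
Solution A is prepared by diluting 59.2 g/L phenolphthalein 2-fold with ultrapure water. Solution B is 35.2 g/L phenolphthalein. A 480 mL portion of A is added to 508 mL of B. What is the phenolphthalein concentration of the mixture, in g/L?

C_A = 59.2 g/L / 2 = 29.6 g/L.
C_mix = (C_A·V_A + C_B·V_B)/(V_A + V_B) = (29.6×480 + 35.2×508) / 988.0 = 32.5 g/L.

32.5 g/L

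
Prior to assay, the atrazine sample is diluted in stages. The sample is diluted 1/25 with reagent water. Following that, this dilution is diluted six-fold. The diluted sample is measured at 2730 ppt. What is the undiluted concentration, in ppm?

0.409 ppm

Overall dilution factor = 25 × 6 = 150.
Original = 2730 ppt × 150 = 4.09 × 10⁵ ppt = 0.409 ppm.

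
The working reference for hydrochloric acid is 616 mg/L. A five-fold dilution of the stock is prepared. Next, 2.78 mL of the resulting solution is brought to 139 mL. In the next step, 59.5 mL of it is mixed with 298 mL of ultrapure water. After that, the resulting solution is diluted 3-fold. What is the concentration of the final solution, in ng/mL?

137 ng/mL

Overall dilution factor = 5 × 50 × 6.008 × 3 = 4506.
616 mg/L / 4506 = 0.137 mg/L = 137 ng/mL.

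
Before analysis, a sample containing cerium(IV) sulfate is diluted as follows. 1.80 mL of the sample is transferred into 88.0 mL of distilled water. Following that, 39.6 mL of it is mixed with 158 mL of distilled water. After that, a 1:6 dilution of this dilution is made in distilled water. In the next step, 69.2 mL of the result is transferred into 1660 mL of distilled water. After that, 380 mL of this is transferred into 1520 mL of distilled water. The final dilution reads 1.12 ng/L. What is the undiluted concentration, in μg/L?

Overall dilution factor = 49.89 × 4.990 × 6 × 24.99 × 5 = 1.87 × 10⁵.
Original = 1.12 ng/L × 1.87 × 10⁵ = 2.09 × 10⁵ ng/L = 209 μg/L.

209 μg/L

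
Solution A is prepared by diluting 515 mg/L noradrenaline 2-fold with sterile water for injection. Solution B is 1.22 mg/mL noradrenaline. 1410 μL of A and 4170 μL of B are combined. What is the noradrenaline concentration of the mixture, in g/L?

C_A = 515 mg/L / 2 = 258 mg/L.
C_B = 1.22 mg/mL = 1220 mg/L.
C_mix = (C_A·V_A + C_B·V_B)/(V_A + V_B) = (258×1410 + 1220×4170) / 5580 = 977 mg/L = 0.977 g/L.

0.977 g/L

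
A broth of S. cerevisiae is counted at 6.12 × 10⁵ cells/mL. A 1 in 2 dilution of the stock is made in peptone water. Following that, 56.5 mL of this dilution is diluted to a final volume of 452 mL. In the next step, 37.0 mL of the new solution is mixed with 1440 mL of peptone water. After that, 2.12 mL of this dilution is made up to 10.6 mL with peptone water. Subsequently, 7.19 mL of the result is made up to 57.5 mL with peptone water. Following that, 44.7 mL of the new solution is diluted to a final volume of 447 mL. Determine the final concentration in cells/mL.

2.40 cells/mL

Overall dilution factor = 2 × 8 × 39.92 × 5 × 7.997 × 10 = 2.55 × 10⁵.
6.12 × 10⁵ cells/mL / 2.55 × 10⁵ = 2.40 cells/mL.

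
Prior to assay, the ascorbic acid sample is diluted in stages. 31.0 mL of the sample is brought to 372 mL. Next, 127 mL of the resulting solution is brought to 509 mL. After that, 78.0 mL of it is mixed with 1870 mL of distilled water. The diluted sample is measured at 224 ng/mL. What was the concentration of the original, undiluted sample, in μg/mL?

269 μg/mL

Overall dilution factor = 12 × 4.008 × 24.97 = 1201.
Original = 224 ng/mL × 1201 = 2.69 × 10⁵ ng/mL = 269 μg/mL.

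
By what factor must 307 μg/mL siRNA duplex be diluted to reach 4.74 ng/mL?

Factor = C₀/C_target = 307 μg/mL / 4.74 ng/mL = 6.48 × 10⁴.

6.48 × 10⁴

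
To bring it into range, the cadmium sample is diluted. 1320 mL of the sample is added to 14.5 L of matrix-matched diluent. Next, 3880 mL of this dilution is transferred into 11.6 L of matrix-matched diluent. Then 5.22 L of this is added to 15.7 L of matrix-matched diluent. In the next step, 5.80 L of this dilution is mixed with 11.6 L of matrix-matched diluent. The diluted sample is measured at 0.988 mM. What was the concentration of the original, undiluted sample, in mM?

568 mM

Overall dilution factor = 11.98 × 3.990 × 4.008 × 3 = 575.
Original = 0.988 mM × 575 = 568 mM.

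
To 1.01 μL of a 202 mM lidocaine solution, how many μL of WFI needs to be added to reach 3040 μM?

3040 μM = 3.04 mM.
V₂ = C₁V₁/C₂ = 202 × 1.01 / 3.04 = 67.1 μL.
Diluent to add = V₂ − V₁ = 67.1 − 1.01 = 66.1 μL.

66.1 μL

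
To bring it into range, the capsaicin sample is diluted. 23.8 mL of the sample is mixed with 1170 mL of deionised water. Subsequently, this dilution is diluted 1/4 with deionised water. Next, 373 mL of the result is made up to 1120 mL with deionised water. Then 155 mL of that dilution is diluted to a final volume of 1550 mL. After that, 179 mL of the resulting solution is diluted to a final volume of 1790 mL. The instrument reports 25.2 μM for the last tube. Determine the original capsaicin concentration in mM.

1520 mM

Overall dilution factor = 50.16 × 4 × 3.003 × 10 × 10 = 6.02 × 10⁴.
Original = 25.2 μM × 6.02 × 10⁴ = 1.52 × 10⁶ μM = 1520 mM.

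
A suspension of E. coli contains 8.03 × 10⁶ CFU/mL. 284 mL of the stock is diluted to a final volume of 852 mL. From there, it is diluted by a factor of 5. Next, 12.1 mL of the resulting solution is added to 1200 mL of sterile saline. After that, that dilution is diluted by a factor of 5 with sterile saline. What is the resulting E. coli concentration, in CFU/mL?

Overall dilution factor = 3 × 5 × 100.2 × 5 = 7513.
8.03 × 10⁶ CFU/mL / 7513 = 1070 CFU/mL.

1070 CFU/mL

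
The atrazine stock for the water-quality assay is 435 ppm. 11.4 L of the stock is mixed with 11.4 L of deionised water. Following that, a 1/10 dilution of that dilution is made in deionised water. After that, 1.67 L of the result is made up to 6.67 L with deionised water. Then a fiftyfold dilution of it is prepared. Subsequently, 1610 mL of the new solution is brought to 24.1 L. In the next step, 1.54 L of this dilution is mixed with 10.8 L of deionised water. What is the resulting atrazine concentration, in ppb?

0.908 ppb

Overall dilution factor = 2 × 10 × 3.994 × 50 × 14.97 × 8.013 = 4.79 × 10⁵.
435 ppm / 4.79 × 10⁵ = 9.08 × 10⁻⁴ ppm = 0.908 ppb.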